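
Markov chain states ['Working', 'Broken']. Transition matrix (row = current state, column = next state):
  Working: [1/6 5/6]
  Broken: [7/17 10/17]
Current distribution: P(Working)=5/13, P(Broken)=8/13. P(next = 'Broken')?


P(next=Broken) = Σᵢ P(now=i)×P(i→Broken)
= 5/13×5/6 + 8/13×10/17
= 25/78 + 80/221 = 905/1326

P = 905/1326 ≈ 0.6825


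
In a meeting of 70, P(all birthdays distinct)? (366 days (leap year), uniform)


P(all different) = Π(366-i)/366 for i=0..69
= (366/366)×(365/366)×...×(297/366)
= 0.000858

P ≈ 0.0009 ≈ 0.09%


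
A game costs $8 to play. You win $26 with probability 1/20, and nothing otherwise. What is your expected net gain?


E[gain] = (26-8)×1/20 + (-8)×19/20
= 9/10 - 38/5 = -67/10

Expected net gain = $-67/10 ≈ $-6.70


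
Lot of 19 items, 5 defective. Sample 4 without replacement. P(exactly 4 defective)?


Hypergeometric: C(5,4)×C(14,0)/C(19,4)
= 5×1/3876 = 5/3876

P(X=4) = 5/3876 ≈ 0.13%


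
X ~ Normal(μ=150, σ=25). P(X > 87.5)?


z = (87.5-150)/25 = -2.5
P(X > 87.5) = 1 - P(Z ≤ -2.5) = 1 - 0.0062 = 0.9938

P(X > 87.5) ≈ 0.9938


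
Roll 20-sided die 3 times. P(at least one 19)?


P(no 19)^3 = (19/20)^3 = 6859/8000
P(≥1) = 1 - 6859/8000 = 1141/8000

P = 1141/8000 ≈ 14.26%


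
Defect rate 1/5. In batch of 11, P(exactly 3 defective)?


Binomial: P(X=3) = C(11,3)×p^3×(1-p)^8
= 165 × 1/125 × 65536/390625 = 2162688/9765625

P(X=3) = 2162688/9765625 ≈ 22.15%


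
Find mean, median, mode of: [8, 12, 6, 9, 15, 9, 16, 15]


Sorted: [6, 8, 9, 9, 12, 15, 15, 16]
Mean = 90/8 = 45/4
Median = 21/2
Freq: {8: 1, 12: 1, 6: 1, 9: 2, 15: 2, 16: 1}
Mode: [9, 15]

Mean=45/4, Median=21/2, Mode=[9, 15]


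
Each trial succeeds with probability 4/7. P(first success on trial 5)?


Geometric: P(X=5) = (1-p)^(k-1)×p = (3/7)^4×4/7 = 324/16807

P(X=5) = 324/16807 ≈ 1.93%


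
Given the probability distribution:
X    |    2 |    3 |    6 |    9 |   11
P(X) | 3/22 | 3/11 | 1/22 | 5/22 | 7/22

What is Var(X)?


E[X] = 76/11
E[X²] = 677/11
Var(X) = E[X²] - (E[X])² = 677/11 - 5776/121 = 1671/121

Var(X) = 1671/121 ≈ 13.8099


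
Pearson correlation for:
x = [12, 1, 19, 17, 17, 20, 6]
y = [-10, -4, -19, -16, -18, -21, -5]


n=7, Σx=92, Σy=-93, Σxy=-1513, Σx²=1520, Σy²=1523
r = (7×(-1513) - 92×(-93))/√((7×1520 - 92²)(7×1523 - (-93)²))
= -2035/√(2176×2012) = -2035/√4378112 ≈ -2035/2092.3938 ≈ -0.9726

r ≈ -0.9726


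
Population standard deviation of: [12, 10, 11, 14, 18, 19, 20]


Mean = 104/7
  (12-104/7)²=400/49
  (10-104/7)²=1156/49
  (11-104/7)²=729/49
  (14-104/7)²=36/49
  (18-104/7)²=484/49
  (19-104/7)²=841/49
  (20-104/7)²=1296/49
Σ(x-μ)² = 706/7
σ² = (706/7)/7 = 706/49

σ = √(706/49) ≈ 3.7958


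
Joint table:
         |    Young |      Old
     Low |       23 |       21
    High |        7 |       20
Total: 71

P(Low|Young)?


P(Low|Young) = 23/(23+7) = 23/30

P = 23/30 ≈ 76.67%


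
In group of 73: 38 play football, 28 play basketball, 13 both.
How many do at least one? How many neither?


|A∪B| = 38+28-13 = 53
Neither = 73-53 = 20

At least one: 53; Neither: 20


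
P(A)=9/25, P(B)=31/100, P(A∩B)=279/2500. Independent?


P(A)×P(B) = 279/2500
P(A∩B) = 279/2500
Equal ✓ → Independent

Yes, independent


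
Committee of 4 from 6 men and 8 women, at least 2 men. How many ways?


Count by #men:
  2M,2W: C(6,2)×C(8,2)=420
  3M,1W: C(6,3)×C(8,1)=160
  4M,0W: C(6,4)×C(8,0)=15
Total = 595

595


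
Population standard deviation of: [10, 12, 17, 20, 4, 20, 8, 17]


Mean = 108/8 = 27/2
  (10-27/2)²=49/4
  (12-27/2)²=9/4
  (17-27/2)²=49/4
  (20-27/2)²=169/4
  (4-27/2)²=361/4
  (20-27/2)²=169/4
  (8-27/2)²=121/4
  (17-27/2)²=49/4
Σ(x-μ)² = 244
σ² = 244/8 = 61/2

σ = √(61/2) ≈ 5.5227


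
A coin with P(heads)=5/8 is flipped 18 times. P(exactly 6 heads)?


Binomial: P(X=6) = C(18,6)×p^6×(1-p)^12
= 18564 × 15625/262144 × 531441/68719476736 = 38537776265625/4503599627370496

P(X=6) = 38537776265625/4503599627370496 ≈ 0.86%


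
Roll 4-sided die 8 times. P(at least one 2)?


P(no 2)^8 = (3/4)^8 = 6561/65536
P(≥1) = 1 - 6561/65536 = 58975/65536

P = 58975/65536 ≈ 89.99%


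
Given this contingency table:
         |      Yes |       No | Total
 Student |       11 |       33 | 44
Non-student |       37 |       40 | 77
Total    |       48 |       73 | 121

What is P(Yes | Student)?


P(Yes | Student) = 11/(11+33) = 11/44 = 1/4

P(Yes|Student) = 1/4 ≈ 25.00%


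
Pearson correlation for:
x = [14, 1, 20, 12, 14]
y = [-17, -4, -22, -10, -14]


n=5, Σx=61, Σy=-67, Σxy=-998, Σx²=937, Σy²=1085
r = (5×(-998) - 61×(-67))/√((5×937 - 61²)(5×1085 - (-67)²))
= -903/√(964×936) = -903/√902304 ≈ -903/949.8968 ≈ -0.9506

r ≈ -0.9506


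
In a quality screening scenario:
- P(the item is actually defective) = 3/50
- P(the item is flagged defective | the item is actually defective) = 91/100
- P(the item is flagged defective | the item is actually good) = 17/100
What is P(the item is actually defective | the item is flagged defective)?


Using Bayes' theorem:
P(A|B) = P(B|A)·P(A) / P(B)

P(the item is flagged defective) = 91/100 × 3/50 + 17/100 × 47/50
= 273/5000 + 799/5000 = 134/625

P(the item is actually defective|the item is flagged defective) = (273/5000) / (134/625) = 273/1072

P(the item is actually defective|the item is flagged defective) = 273/1072 ≈ 25.47%


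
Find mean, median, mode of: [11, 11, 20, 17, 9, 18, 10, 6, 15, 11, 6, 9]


Sorted: [6, 6, 9, 9, 10, 11, 11, 11, 15, 17, 18, 20]
Mean = 143/12
Median = 11
Freq: {11: 3, 20: 1, 17: 1, 9: 2, 18: 1, 10: 1, 6: 2, 15: 1}
Mode: [11]

Mean=143/12, Median=11, Mode=11


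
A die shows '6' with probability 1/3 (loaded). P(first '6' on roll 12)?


Geometric: P(X=12) = (1-p)^(k-1)×p = (2/3)^11×1/3 = 2048/531441

P(X=12) = 2048/531441 ≈ 0.39%


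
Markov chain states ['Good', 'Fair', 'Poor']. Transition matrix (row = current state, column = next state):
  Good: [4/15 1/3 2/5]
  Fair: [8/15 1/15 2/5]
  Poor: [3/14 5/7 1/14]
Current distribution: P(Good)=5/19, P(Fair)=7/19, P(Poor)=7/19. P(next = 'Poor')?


P(next=Poor) = Σᵢ P(now=i)×P(i→Poor)
= 5/19×2/5 + 7/19×2/5 + 7/19×1/14
= 2/19 + 14/95 + 1/38 = 53/190

P = 53/190 ≈ 0.2789


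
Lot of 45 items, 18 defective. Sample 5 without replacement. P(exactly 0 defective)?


Hypergeometric: C(18,0)×C(27,5)/C(45,5)
= 1×80730/1221759 = 8970/135751

P(X=0) = 8970/135751 ≈ 6.61%


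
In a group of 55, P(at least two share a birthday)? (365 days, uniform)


P(all different) = Π(365-i)/365 for i=0..54
= 0.013738
P(match) = 1 - 0.013738 = 0.986262

P ≈ 0.9863 ≈ 98.63%


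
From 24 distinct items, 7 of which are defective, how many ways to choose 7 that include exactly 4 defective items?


Choose 4 of the 7 defective items and 3 of the other 17 items:
C(7,4)×C(17,3) = 35×680 = 23800

23800


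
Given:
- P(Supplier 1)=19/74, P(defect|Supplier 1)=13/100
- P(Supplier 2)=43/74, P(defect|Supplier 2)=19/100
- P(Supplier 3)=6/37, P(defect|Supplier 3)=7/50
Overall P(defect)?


P(B) = Σ P(B|Aᵢ)×P(Aᵢ)
  13/100×19/74 = 247/7400
  19/100×43/74 = 817/7400
  7/50×6/37 = 21/925
Sum = 154/925

P(defect) = 154/925 ≈ 16.65%


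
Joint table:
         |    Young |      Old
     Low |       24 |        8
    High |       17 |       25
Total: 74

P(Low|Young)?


P(Low|Young) = 24/(24+17) = 24/41

P = 24/41 ≈ 58.54%


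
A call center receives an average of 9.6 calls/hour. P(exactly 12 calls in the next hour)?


Poisson(λ=9.6): P(X=12) = e^(-λ)×λ^k/k!
= e^(-9.6) × 9.6^12 / 12!
≈ 6.772873649e-05 × 612709757330 / 479001600 ≈ 0.086634

P(X=12) ≈ 0.086634 ≈ 8.66%


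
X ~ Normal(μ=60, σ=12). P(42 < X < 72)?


z₁=(42-60)/12=-1.5, z₂=(72-60)/12=1.0
P = Φ(1.0) - Φ(-1.5) = 0.841345 - 0.066807 = 0.774538 ≈ 0.7745

P(42 < X < 72) ≈ 0.7745


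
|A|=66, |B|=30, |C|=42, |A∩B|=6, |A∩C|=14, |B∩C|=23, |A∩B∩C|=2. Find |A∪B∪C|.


|A∪B∪C| = 66+30+42-6-14-23+2 = 97

|A∪B∪C| = 97


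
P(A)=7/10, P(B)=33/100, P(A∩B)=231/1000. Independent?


P(A)×P(B) = 231/1000
P(A∩B) = 231/1000
Equal ✓ → Independent

Yes, independent


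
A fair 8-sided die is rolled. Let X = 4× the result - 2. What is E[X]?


E[die] = (1+8)/2 = 9/2
E[X] = 4×9/2 - 2 = 16

E[X] = 16


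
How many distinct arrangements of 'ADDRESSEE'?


Letters: 9, freq: {'A': 1, 'D': 2, 'R': 1, 'E': 3, 'S': 2}
9!/(1!×2!×1!×3!×2!) = 362880/24 = 15120

15120


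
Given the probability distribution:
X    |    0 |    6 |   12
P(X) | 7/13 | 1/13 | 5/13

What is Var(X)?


E[X] = 66/13
E[X²] = 756/13
Var(X) = E[X²] - (E[X])² = 756/13 - 4356/169 = 5472/169

Var(X) = 5472/169 ≈ 32.3787


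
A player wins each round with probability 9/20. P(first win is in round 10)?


Geometric: P(X=10) = (1-p)^(k-1)×p = (11/20)^9×9/20 = 21221529219/10240000000000

P(X=10) = 21221529219/10240000000000 ≈ 0.21%


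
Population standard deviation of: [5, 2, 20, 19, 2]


Mean = 48/5
  (5-48/5)²=529/25
  (2-48/5)²=1444/25
  (20-48/5)²=2704/25
  (19-48/5)²=2209/25
  (2-48/5)²=1444/25
Σ(x-μ)² = 1666/5
σ² = (1666/5)/5 = 1666/25

σ = √(1666/25) ≈ 8.1633


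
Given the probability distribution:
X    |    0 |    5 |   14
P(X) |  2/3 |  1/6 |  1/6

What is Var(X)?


E[X] = 19/6
E[X²] = 221/6
Var(X) = E[X²] - (E[X])² = 221/6 - 361/36 = 965/36

Var(X) = 965/36 ≈ 26.8056


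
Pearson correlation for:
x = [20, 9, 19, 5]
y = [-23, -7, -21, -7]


n=4, Σx=53, Σy=-58, Σxy=-957, Σx²=867, Σy²=1068
r = (4×(-957) - 53×(-58))/√((4×867 - 53²)(4×1068 - (-58)²))
= -754/√(659×908) = -754/√598372 ≈ -754/773.5451 ≈ -0.9747

r ≈ -0.9747


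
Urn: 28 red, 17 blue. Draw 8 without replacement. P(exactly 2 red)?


Hypergeometric: C(28,2)×C(17,6)/C(45,8)
= 378×12376/215553195 = 39984/1842335

P(X=2) = 39984/1842335 ≈ 2.17%


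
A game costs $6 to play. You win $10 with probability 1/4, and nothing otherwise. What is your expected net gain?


E[gain] = (10-6)×1/4 + (-6)×3/4
= 1 - 9/2 = -7/2

Expected net gain = $-7/2 ≈ $-3.50


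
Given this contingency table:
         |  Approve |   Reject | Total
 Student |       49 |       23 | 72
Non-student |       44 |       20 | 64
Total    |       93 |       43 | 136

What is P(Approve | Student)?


P(Approve | Student) = 49/(49+23) = 49/72

P(Approve|Student) = 49/72 ≈ 68.06%


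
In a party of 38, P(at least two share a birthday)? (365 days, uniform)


P(all different) = Π(365-i)/365 for i=0..37
= 0.135932
P(match) = 1 - 0.135932 = 0.864068

P ≈ 0.8641 ≈ 86.41%


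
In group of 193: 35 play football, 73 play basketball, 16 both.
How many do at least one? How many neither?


|A∪B| = 35+73-16 = 92
Neither = 193-92 = 101

At least one: 92; Neither: 101


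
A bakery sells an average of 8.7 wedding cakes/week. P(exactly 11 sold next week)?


Poisson(λ=8.7): P(X=11) = e^(-λ)×λ^k/k!
= e^(-8.7) × 8.7^11 / 11!
≈ 0.000166585811 × 21612837034.7 / 39916800 ≈ 0.090197

P(X=11) ≈ 0.090197 ≈ 9.02%


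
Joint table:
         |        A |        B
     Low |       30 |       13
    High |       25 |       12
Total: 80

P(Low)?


P(Low) = (30+13)/80 = 43/80

P(Low) = 43/80 ≈ 53.75%


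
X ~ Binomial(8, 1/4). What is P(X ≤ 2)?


P(X ≤ 2) = Σ P(X=i) for i=0..2
P(X=0) = 6561/65536
P(X=1) = 2187/8192
P(X=2) = 5103/16384
Sum = 44469/65536

P(X ≤ 2) = 44469/65536 ≈ 67.85%


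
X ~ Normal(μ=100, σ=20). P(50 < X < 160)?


z₁=(50-100)/20=-2.5, z₂=(160-100)/20=3.0
P = Φ(3.0) - Φ(-2.5) = 0.998650 - 0.006210 = 0.992440 ≈ 0.9924

P(50 < X < 160) ≈ 0.9924


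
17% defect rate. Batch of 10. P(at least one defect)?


P(all good) = (83/100)^10 = 15516041187205853449/100000000000000000000
P(≥1 defect) = 84483958812794146551/100000000000000000000

P = 84483958812794146551/100000000000000000000 ≈ 84.48%


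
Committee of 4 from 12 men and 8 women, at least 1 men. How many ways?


Count by #men:
  1M,3W: C(12,1)×C(8,3)=672
  2M,2W: C(12,2)×C(8,2)=1848
  3M,1W: C(12,3)×C(8,1)=1760
  4M,0W: C(12,4)×C(8,0)=495
Total = 4775

4775


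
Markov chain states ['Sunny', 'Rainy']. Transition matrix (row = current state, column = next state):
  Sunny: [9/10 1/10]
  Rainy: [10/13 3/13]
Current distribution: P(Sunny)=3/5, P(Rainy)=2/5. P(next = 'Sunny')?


P(next=Sunny) = Σᵢ P(now=i)×P(i→Sunny)
= 3/5×9/10 + 2/5×10/13
= 27/50 + 4/13 = 551/650

P = 551/650 ≈ 0.8477


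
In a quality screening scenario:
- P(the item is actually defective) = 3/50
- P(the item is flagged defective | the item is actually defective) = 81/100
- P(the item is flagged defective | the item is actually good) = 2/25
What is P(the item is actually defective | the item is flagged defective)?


Using Bayes' theorem:
P(A|B) = P(B|A)·P(A) / P(B)

P(the item is flagged defective) = 81/100 × 3/50 + 2/25 × 47/50
= 243/5000 + 47/625 = 619/5000

P(the item is actually defective|the item is flagged defective) = (243/5000) / (619/5000) = 243/619

P(the item is actually defective|the item is flagged defective) = 243/619 ≈ 39.26%


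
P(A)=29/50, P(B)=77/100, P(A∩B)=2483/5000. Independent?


P(A)×P(B) = 2233/5000
P(A∩B) = 2483/5000
Not equal → NOT independent

No, not independent


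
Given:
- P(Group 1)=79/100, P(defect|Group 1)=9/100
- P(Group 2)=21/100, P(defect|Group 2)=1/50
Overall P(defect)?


P(B) = Σ P(B|Aᵢ)×P(Aᵢ)
  9/100×79/100 = 711/10000
  1/50×21/100 = 21/5000
Sum = 753/10000

P(defect) = 753/10000 ≈ 7.53%


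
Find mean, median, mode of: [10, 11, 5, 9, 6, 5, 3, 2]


Sorted: [2, 3, 5, 5, 6, 9, 10, 11]
Mean = 51/8
Median = 11/2
Freq: {10: 1, 11: 1, 5: 2, 9: 1, 6: 1, 3: 1, 2: 1}
Mode: [5]

Mean=51/8, Median=11/2, Mode=5


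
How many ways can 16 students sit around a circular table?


Circular arrangements of 16 distinct objects: fix one position to break rotational symmetry.
(n-1)! = 15! = 1307674368000

1307674368000


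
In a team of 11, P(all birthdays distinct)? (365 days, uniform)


P(all different) = Π(365-i)/365 for i=0..10
= (365/365)×(364/365)×...×(355/365)
= 0.858859

P ≈ 0.8589 ≈ 85.89%


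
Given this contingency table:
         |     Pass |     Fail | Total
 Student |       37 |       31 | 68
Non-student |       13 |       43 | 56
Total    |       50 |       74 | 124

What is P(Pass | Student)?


P(Pass | Student) = 37/(37+31) = 37/68

P(Pass|Student) = 37/68 ≈ 54.41%


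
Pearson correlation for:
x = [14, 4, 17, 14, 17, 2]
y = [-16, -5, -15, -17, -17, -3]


n=6, Σx=68, Σy=-73, Σxy=-1032, Σx²=990, Σy²=1093
r = (6×(-1032) - 68×(-73))/√((6×990 - 68²)(6×1093 - (-73)²))
= -1228/√(1316×1229) = -1228/√1617364 ≈ -1228/1271.7563 ≈ -0.9656

r ≈ -0.9656


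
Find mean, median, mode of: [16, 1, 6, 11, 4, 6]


Sorted: [1, 4, 6, 6, 11, 16]
Mean = 44/6 = 22/3
Median = 6
Freq: {16: 1, 1: 1, 6: 2, 11: 1, 4: 1}
Mode: [6]

Mean=22/3, Median=6, Mode=6


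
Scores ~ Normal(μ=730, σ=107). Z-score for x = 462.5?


z = (x - μ)/σ = (462.5 - 730)/107 = -2.5

z = -2.5


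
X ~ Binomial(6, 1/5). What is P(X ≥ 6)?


P(X ≥ 6) = Σ P(X=i) for i=6..6
P(X=6) = 1/15625
Sum = 1/15625

P(X ≥ 6) = 1/15625 ≈ 0.01%


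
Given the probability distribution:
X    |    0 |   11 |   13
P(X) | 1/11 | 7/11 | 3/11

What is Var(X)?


E[X] = 116/11
E[X²] = 1354/11
Var(X) = E[X²] - (E[X])² = 1354/11 - 13456/121 = 1438/121

Var(X) = 1438/121 ≈ 11.8843


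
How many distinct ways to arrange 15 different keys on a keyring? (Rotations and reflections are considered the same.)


Free circular arrangements: rotations and reflections both identified.
(n-1)!/2 = 14!/2 = 87178291200/2 = 43589145600

43589145600


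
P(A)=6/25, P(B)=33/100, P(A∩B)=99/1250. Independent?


P(A)×P(B) = 99/1250
P(A∩B) = 99/1250
Equal ✓ → Independent

Yes, independent


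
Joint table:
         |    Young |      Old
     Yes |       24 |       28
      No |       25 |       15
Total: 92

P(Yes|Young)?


P(Yes|Young) = 24/(24+25) = 24/49

P = 24/49 ≈ 48.98%


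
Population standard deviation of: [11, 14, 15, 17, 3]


Mean = 60/5 = 12
  (11-12)²=1
  (14-12)²=4
  (15-12)²=9
  (17-12)²=25
  (3-12)²=81
Σ(x-μ)² = 120
σ² = 120/5 = 24

σ = √(24) ≈ 4.8990


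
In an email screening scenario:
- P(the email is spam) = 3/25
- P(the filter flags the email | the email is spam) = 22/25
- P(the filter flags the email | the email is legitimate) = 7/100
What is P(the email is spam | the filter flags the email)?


Using Bayes' theorem:
P(A|B) = P(B|A)·P(A) / P(B)

P(the filter flags the email) = 22/25 × 3/25 + 7/100 × 22/25
= 66/625 + 77/1250 = 209/1250

P(the email is spam|the filter flags the email) = (66/625) / (209/1250) = 12/19

P(the email is spam|the filter flags the email) = 12/19 ≈ 63.16%


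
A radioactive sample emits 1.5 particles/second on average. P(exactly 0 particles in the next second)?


Poisson(λ=1.5): P(X=0) = e^(-λ)×λ^k/k!
= e^(-1.5) × 1.5^0 / 0!
≈ 0.2231301601 × 1 / 1 ≈ 0.223130

P(X=0) ≈ 0.223130 ≈ 22.31%


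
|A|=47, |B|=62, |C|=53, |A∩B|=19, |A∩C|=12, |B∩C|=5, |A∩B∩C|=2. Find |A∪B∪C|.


|A∪B∪C| = 47+62+53-19-12-5+2 = 128

|A∪B∪C| = 128


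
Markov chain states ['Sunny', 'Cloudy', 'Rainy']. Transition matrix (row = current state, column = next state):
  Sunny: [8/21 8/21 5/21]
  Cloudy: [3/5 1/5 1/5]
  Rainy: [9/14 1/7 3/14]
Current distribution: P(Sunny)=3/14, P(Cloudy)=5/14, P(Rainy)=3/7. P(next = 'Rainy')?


P(next=Rainy) = Σᵢ P(now=i)×P(i→Rainy)
= 3/14×5/21 + 5/14×1/5 + 3/7×3/14
= 5/98 + 1/14 + 9/98 = 3/14

P = 3/14 ≈ 0.2143


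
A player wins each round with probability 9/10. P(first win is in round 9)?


Geometric: P(X=9) = (1-p)^(k-1)×p = (1/10)^8×9/10 = 9/1000000000

P(X=9) = 9/1000000000 ≈ 0.00%


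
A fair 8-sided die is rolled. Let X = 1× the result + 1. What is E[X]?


E[die] = (1+8)/2 = 9/2
E[X] = 1×9/2 + 1 = 11/2

E[X] = 11/2


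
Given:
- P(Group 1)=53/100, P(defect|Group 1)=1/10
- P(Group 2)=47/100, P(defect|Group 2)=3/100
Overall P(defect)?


P(B) = Σ P(B|Aᵢ)×P(Aᵢ)
  1/10×53/100 = 53/1000
  3/100×47/100 = 141/10000
Sum = 671/10000

P(defect) = 671/10000 ≈ 6.71%


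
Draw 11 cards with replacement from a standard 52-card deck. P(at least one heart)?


P(not a heart) = 39/52 = 3/4
P(none in 11 draws) = (3/4)^11 = 177147/4194304
P(≥1 heart) = 1 - 177147/4194304 = 4017157/4194304

P = 4017157/4194304 ≈ 95.78%


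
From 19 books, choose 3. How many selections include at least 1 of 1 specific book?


Complement: C(19,3) - C(18,3) = 969 - 816 = 153

153


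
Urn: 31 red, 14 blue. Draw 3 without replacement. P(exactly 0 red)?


Hypergeometric: C(31,0)×C(14,3)/C(45,3)
= 1×364/14190 = 182/7095

P(X=0) = 182/7095 ≈ 2.57%


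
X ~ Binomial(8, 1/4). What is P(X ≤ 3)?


P(X ≤ 3) = Σ P(X=i) for i=0..3
P(X=0) = 6561/65536
P(X=1) = 2187/8192
P(X=2) = 5103/16384
P(X=3) = 1701/8192
Sum = 58077/65536

P(X ≤ 3) = 58077/65536 ≈ 88.62%


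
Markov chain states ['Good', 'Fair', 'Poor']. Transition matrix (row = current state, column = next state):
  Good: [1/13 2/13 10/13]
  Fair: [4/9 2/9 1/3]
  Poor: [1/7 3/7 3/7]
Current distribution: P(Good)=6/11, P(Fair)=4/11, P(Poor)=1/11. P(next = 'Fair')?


P(next=Fair) = Σᵢ P(now=i)×P(i→Fair)
= 6/11×2/13 + 4/11×2/9 + 1/11×3/7
= 12/143 + 8/99 + 3/77 = 1835/9009

P = 1835/9009 ≈ 0.2037


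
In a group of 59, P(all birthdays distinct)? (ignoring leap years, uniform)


P(all different) = Π(365-i)/365 for i=0..58
= (365/365)×(364/365)×...×(307/365)
= 0.007011

P ≈ 0.0070 ≈ 0.70%


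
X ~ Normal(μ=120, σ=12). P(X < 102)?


z = (102-120)/12 = -1.5
P(Z < -1.5) = 0.0668

P(X < 102) ≈ 0.0668


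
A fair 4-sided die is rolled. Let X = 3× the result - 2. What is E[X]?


E[die] = (1+4)/2 = 5/2
E[X] = 3×5/2 - 2 = 11/2

E[X] = 11/2


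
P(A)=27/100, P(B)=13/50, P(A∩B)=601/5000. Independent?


P(A)×P(B) = 351/5000
P(A∩B) = 601/5000
Not equal → NOT independent

No, not independent


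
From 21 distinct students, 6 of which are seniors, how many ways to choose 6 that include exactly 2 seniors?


Choose 2 of the 6 seniors and 4 of the other 15 students:
C(6,2)×C(15,4) = 15×1365 = 20475

20475


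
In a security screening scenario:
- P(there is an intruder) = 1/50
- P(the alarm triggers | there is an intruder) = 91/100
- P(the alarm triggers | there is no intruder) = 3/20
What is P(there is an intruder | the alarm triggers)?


Using Bayes' theorem:
P(A|B) = P(B|A)·P(A) / P(B)

P(the alarm triggers) = 91/100 × 1/50 + 3/20 × 49/50
= 91/5000 + 147/1000 = 413/2500

P(there is an intruder|the alarm triggers) = (91/5000) / (413/2500) = 13/118

P(there is an intruder|the alarm triggers) = 13/118 ≈ 11.02%


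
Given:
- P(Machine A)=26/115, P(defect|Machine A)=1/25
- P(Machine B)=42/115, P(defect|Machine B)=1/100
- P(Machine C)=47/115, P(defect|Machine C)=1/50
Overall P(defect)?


P(B) = Σ P(B|Aᵢ)×P(Aᵢ)
  1/25×26/115 = 26/2875
  1/100×42/115 = 21/5750
  1/50×47/115 = 47/5750
Sum = 12/575

P(defect) = 12/575 ≈ 2.09%


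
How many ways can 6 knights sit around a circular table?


Circular arrangements of 6 distinct objects: fix one position to break rotational symmetry.
(n-1)! = 5! = 120

120


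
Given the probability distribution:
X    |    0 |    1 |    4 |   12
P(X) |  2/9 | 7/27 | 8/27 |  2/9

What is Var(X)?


E[X] = 37/9
E[X²] = 37
Var(X) = E[X²] - (E[X])² = 37 - 1369/81 = 1628/81

Var(X) = 1628/81 ≈ 20.0988


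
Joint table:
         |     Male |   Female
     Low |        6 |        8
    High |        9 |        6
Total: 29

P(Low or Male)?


P(Low∨Male) = P(Low) + P(Male) - P(Low∧Male)
= (14 + 15 - 6)/29 = 23/29

P = 23/29 ≈ 79.31%


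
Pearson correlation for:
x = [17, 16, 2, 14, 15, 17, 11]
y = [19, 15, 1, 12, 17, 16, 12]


n=7, Σx=92, Σy=92, Σxy=1392, Σx²=1380, Σy²=1420
r = (7×1392 - 92×92)/√((7×1380 - 92²)(7×1420 - 92²))
= 1280/√(1196×1476) = 1280/√1765296 ≈ 1280/1328.6444 ≈ 0.9634

r ≈ 0.9634


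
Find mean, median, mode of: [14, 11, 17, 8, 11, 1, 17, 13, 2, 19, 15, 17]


Sorted: [1, 2, 8, 11, 11, 13, 14, 15, 17, 17, 17, 19]
Mean = 145/12
Median = 27/2
Freq: {14: 1, 11: 2, 17: 3, 8: 1, 1: 1, 13: 1, 2: 1, 19: 1, 15: 1}
Mode: [17]

Mean=145/12, Median=27/2, Mode=17


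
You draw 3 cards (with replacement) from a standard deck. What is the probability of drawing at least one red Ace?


P(not a red Ace) = 50/52 = 25/26
P(none in 3 draws) = (25/26)^3 = 15625/17576
P(≥1 red Ace) = 1 - 15625/17576 = 1951/17576

P = 1951/17576 ≈ 11.10%


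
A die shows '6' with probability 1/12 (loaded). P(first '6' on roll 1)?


Geometric: P(X=1) = (1-p)^(k-1)×p = (11/12)^0×1/12 = 1/12

P(X=1) = 1/12 ≈ 8.33%


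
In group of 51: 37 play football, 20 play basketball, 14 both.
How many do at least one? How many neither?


|A∪B| = 37+20-14 = 43
Neither = 51-43 = 8

At least one: 43; Neither: 8


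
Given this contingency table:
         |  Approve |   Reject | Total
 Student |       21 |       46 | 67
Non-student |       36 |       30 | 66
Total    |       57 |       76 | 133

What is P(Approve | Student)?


P(Approve | Student) = 21/(21+46) = 21/67

P(Approve|Student) = 21/67 ≈ 31.34%


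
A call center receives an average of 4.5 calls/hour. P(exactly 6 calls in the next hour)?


Poisson(λ=4.5): P(X=6) = e^(-λ)×λ^k/k!
= e^(-4.5) × 4.5^6 / 6!
≈ 0.01110899654 × 8303.765625 / 720 ≈ 0.128120

P(X=6) ≈ 0.128120 ≈ 12.81%


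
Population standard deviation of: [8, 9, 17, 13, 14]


Mean = 61/5
  (8-61/5)²=441/25
  (9-61/5)²=256/25
  (17-61/5)²=576/25
  (13-61/5)²=16/25
  (14-61/5)²=81/25
Σ(x-μ)² = 274/5
σ² = (274/5)/5 = 274/25

σ = √(274/25) ≈ 3.3106


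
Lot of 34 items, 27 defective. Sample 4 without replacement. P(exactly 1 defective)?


Hypergeometric: C(27,1)×C(7,3)/C(34,4)
= 27×35/46376 = 945/46376

P(X=1) = 945/46376 ≈ 2.04%


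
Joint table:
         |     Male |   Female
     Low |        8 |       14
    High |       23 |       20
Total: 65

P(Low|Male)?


P(Low|Male) = 8/(8+23) = 8/31

P = 8/31 ≈ 25.81%


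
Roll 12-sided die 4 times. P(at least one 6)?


P(no 6)^4 = (11/12)^4 = 14641/20736
P(≥1) = 1 - 14641/20736 = 6095/20736

P = 6095/20736 ≈ 29.39%


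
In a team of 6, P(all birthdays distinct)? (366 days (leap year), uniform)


P(all different) = Π(366-i)/366 for i=0..5
= (366/366)×(365/366)×...×(361/366)
= 0.959646

P ≈ 0.9596 ≈ 95.96%


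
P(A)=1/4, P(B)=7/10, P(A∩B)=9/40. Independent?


P(A)×P(B) = 7/40
P(A∩B) = 9/40
Not equal → NOT independent

No, not independent


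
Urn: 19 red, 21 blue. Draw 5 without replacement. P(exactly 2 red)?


Hypergeometric: C(19,2)×C(21,3)/C(40,5)
= 171×1330/658008 = 665/1924

P(X=2) = 665/1924 ≈ 34.56%


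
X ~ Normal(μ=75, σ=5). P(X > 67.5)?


z = (67.5-75)/5 = -1.5
P(X > 67.5) = 1 - P(Z ≤ -1.5) = 1 - 0.0668 = 0.9332

P(X > 67.5) ≈ 0.9332


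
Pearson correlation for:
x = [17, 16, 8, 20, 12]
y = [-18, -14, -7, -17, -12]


n=5, Σx=73, Σy=-68, Σxy=-1070, Σx²=1153, Σy²=1002
r = (5×(-1070) - 73×(-68))/√((5×1153 - 73²)(5×1002 - (-68)²))
= -386/√(436×386) = -386/√168296 ≈ -386/410.2390 ≈ -0.9409

r ≈ -0.9409


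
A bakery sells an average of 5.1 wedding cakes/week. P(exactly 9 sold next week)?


Poisson(λ=5.1): P(X=9) = e^(-λ)×λ^k/k!
= e^(-5.1) × 5.1^9 / 9!
≈ 0.006096746566 × 2334165.17309 / 362880 ≈ 0.039216

P(X=9) ≈ 0.039216 ≈ 3.92%


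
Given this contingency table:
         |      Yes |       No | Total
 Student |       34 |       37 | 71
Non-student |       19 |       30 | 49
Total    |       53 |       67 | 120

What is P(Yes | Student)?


P(Yes | Student) = 34/(34+37) = 34/71

P(Yes|Student) = 34/71 ≈ 47.89%


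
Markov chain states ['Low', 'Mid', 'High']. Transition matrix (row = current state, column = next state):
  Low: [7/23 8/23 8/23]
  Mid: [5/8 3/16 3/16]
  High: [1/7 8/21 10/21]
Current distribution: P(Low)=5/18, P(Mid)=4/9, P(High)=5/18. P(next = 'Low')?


P(next=Low) = Σᵢ P(now=i)×P(i→Low)
= 5/18×7/23 + 4/9×5/8 + 5/18×1/7
= 35/414 + 5/18 + 5/126 = 1165/2898

P = 1165/2898 ≈ 0.4020


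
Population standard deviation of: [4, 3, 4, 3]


Mean = 14/4 = 7/2
  (4-7/2)²=1/4
  (3-7/2)²=1/4
  (4-7/2)²=1/4
  (3-7/2)²=1/4
Σ(x-μ)² = 1
σ² = 1/4

σ = √(1/4) ≈ 0.5000


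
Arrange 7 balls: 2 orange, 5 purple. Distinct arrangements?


7!/(2!×5!) = 21

21


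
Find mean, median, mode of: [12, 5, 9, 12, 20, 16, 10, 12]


Sorted: [5, 9, 10, 12, 12, 12, 16, 20]
Mean = 96/8 = 12
Median = 12
Freq: {12: 3, 5: 1, 9: 1, 20: 1, 16: 1, 10: 1}
Mode: [12]

Mean=12, Median=12, Mode=12


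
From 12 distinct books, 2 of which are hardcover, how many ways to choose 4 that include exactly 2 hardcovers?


Choose 2 of the 2 hardcovers and 2 of the other 10 books:
C(2,2)×C(10,2) = 1×45 = 45

45


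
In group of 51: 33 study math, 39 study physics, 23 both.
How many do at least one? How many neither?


|A∪B| = 33+39-23 = 49
Neither = 51-49 = 2

At least one: 49; Neither: 2


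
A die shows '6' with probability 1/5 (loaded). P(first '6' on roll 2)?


Geometric: P(X=2) = (1-p)^(k-1)×p = (4/5)^1×1/5 = 4/25

P(X=2) = 4/25 ≈ 16.00%


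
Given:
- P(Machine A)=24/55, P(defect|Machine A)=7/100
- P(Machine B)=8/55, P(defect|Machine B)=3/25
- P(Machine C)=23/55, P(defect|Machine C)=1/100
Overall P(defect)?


P(B) = Σ P(B|Aᵢ)×P(Aᵢ)
  7/100×24/55 = 42/1375
  3/25×8/55 = 24/1375
  1/100×23/55 = 23/5500
Sum = 287/5500

P(defect) = 287/5500 ≈ 5.22%


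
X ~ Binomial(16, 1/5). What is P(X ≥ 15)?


P(X ≥ 15) = Σ P(X=i) for i=15..16
P(X=15) = 64/152587890625
P(X=16) = 1/152587890625
Sum = 13/30517578125

P(X ≥ 15) = 13/30517578125 ≈ 0.00%


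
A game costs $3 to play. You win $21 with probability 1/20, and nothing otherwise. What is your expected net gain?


E[gain] = (21-3)×1/20 + (-3)×19/20
= 9/10 - 57/20 = -39/20

Expected net gain = $-39/20 ≈ $-1.95


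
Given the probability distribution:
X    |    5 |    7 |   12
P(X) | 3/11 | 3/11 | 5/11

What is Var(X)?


E[X] = 96/11
E[X²] = 942/11
Var(X) = E[X²] - (E[X])² = 942/11 - 9216/121 = 1146/121

Var(X) = 1146/121 ≈ 9.4711


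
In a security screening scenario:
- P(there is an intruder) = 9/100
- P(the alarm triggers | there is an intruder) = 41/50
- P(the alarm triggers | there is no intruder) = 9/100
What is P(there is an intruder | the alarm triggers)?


Using Bayes' theorem:
P(A|B) = P(B|A)·P(A) / P(B)

P(the alarm triggers) = 41/50 × 9/100 + 9/100 × 91/100
= 369/5000 + 819/10000 = 1557/10000

P(there is an intruder|the alarm triggers) = (369/5000) / (1557/10000) = 82/173

P(there is an intruder|the alarm triggers) = 82/173 ≈ 47.40%


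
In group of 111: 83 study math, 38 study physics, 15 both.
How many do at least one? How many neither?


|A∪B| = 83+38-15 = 106
Neither = 111-106 = 5

At least one: 106; Neither: 5


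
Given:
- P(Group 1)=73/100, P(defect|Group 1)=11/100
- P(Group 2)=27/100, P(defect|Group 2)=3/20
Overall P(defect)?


P(B) = Σ P(B|Aᵢ)×P(Aᵢ)
  11/100×73/100 = 803/10000
  3/20×27/100 = 81/2000
Sum = 151/1250

P(defect) = 151/1250 ≈ 12.08%


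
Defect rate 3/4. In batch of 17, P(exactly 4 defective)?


Binomial: P(X=4) = C(17,4)×p^4×(1-p)^13
= 2380 × 81/256 × 1/67108864 = 48195/4294967296

P(X=4) = 48195/4294967296 ≈ 0.00%


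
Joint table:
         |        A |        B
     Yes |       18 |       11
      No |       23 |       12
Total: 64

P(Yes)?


P(Yes) = (18+11)/64 = 29/64

P(Yes) = 29/64 ≈ 45.31%


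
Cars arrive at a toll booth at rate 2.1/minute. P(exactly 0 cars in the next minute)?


Poisson(λ=2.1): P(X=0) = e^(-λ)×λ^k/k!
= e^(-2.1) × 2.1^0 / 0!
≈ 0.1224564283 × 1 / 1 ≈ 0.122456

P(X=0) ≈ 0.122456 ≈ 12.25%


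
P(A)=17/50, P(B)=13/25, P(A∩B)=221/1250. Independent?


P(A)×P(B) = 221/1250
P(A∩B) = 221/1250
Equal ✓ → Independent

Yes, independent


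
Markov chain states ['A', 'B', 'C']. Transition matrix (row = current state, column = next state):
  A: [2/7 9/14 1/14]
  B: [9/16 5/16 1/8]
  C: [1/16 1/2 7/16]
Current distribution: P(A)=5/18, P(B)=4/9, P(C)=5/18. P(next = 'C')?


P(next=C) = Σᵢ P(now=i)×P(i→C)
= 5/18×1/14 + 4/9×1/8 + 5/18×7/16
= 5/252 + 1/18 + 35/288 = 397/2016

P = 397/2016 ≈ 0.1969


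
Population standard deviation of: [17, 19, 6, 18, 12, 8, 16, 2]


Mean = 98/8 = 49/4
  (17-49/4)²=361/16
  (19-49/4)²=729/16
  (6-49/4)²=625/16
  (18-49/4)²=529/16
  (12-49/4)²=1/16
  (8-49/4)²=289/16
  (16-49/4)²=225/16
  (2-49/4)²=1681/16
Σ(x-μ)² = 555/2
σ² = (555/2)/8 = 555/16

σ = √(555/16) ≈ 5.8896


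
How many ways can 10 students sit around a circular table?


Circular arrangements of 10 distinct objects: fix one position to break rotational symmetry.
(n-1)! = 9! = 362880

362880


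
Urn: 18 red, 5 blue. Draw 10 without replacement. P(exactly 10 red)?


Hypergeometric: C(18,10)×C(5,0)/C(23,10)
= 43758×1/1144066 = 117/3059

P(X=10) = 117/3059 ≈ 3.82%


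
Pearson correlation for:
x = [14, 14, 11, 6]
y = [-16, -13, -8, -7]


n=4, Σx=45, Σy=-44, Σxy=-536, Σx²=549, Σy²=538
r = (4×(-536) - 45×(-44))/√((4×549 - 45²)(4×538 - (-44)²))
= -164/√(171×216) = -164/√36936 ≈ -164/192.1874 ≈ -0.8533

r ≈ -0.8533


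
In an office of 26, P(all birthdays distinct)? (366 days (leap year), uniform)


P(all different) = Π(366-i)/366 for i=0..25
= (366/366)×(365/366)×...×(341/366)
= 0.402786

P ≈ 0.4028 ≈ 40.28%


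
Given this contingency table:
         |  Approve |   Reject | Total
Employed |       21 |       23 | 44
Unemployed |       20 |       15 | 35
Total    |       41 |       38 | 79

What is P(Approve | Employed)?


P(Approve | Employed) = 21/(21+23) = 21/44

P(Approve|Employed) = 21/44 ≈ 47.73%


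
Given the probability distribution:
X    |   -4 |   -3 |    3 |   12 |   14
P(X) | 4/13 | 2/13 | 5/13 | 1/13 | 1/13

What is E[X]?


E[X] = Σ x·P(X=x)
= (-4)×(4/13) + (-3)×(2/13) + (3)×(5/13) + (12)×(1/13) + (14)×(1/13)
= 19/13

E[X] = 19/13


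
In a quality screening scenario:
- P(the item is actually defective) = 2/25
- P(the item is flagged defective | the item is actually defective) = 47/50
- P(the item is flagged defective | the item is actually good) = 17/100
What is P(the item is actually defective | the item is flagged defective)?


Using Bayes' theorem:
P(A|B) = P(B|A)·P(A) / P(B)

P(the item is flagged defective) = 47/50 × 2/25 + 17/100 × 23/25
= 47/625 + 391/2500 = 579/2500

P(the item is actually defective|the item is flagged defective) = (47/625) / (579/2500) = 188/579

P(the item is actually defective|the item is flagged defective) = 188/579 ≈ 32.47%


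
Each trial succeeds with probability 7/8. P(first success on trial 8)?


Geometric: P(X=8) = (1-p)^(k-1)×p = (1/8)^7×7/8 = 7/16777216

P(X=8) = 7/16777216 ≈ 0.00%


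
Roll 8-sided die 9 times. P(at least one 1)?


P(no 1)^9 = (7/8)^9 = 40353607/134217728
P(≥1) = 1 - 40353607/134217728 = 93864121/134217728

P = 93864121/134217728 ≈ 69.93%


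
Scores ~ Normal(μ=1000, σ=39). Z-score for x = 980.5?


z = (x - μ)/σ = (980.5 - 1000)/39 = -0.5

z = -0.5


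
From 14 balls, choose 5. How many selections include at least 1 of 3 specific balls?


Complement: C(14,5) - C(11,5) = 2002 - 462 = 1540

1540


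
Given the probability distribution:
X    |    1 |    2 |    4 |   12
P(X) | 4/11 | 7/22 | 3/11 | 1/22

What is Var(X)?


E[X] = 29/11
E[X²] = 138/11
Var(X) = E[X²] - (E[X])² = 138/11 - 841/121 = 677/121

Var(X) = 677/121 ≈ 5.5950


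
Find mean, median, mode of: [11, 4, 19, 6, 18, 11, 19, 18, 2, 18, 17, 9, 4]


Sorted: [2, 4, 4, 6, 9, 11, 11, 17, 18, 18, 18, 19, 19]
Mean = 156/13 = 12
Median = 11
Freq: {11: 2, 4: 2, 19: 2, 6: 1, 18: 3, 2: 1, 17: 1, 9: 1}
Mode: [18]

Mean=12, Median=11, Mode=18


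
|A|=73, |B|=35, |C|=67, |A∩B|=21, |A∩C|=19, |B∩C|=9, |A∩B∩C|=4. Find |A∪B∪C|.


|A∪B∪C| = 73+35+67-21-19-9+4 = 130

|A∪B∪C| = 130


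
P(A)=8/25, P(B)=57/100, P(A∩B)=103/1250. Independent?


P(A)×P(B) = 114/625
P(A∩B) = 103/1250
Not equal → NOT independent

No, not independent


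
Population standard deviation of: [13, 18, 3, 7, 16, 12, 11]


Mean = 80/7
  (13-80/7)²=121/49
  (18-80/7)²=2116/49
  (3-80/7)²=3481/49
  (7-80/7)²=961/49
  (16-80/7)²=1024/49
  (12-80/7)²=16/49
  (11-80/7)²=9/49
Σ(x-μ)² = 1104/7
σ² = (1104/7)/7 = 1104/49

σ = √(1104/49) ≈ 4.7466


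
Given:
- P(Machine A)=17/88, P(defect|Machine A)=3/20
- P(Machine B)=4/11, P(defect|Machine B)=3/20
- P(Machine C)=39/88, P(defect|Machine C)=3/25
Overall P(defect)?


P(B) = Σ P(B|Aᵢ)×P(Aᵢ)
  3/20×17/88 = 51/1760
  3/20×4/11 = 3/55
  3/25×39/88 = 117/2200
Sum = 1203/8800

P(defect) = 1203/8800 ≈ 13.67%


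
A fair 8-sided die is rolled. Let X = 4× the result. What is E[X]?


E[die] = (1+8)/2 = 9/2
E[X] = 4 × 9/2 = 18

E[X] = 18


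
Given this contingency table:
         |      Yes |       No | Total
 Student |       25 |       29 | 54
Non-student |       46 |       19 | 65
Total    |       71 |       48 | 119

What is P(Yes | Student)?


P(Yes | Student) = 25/(25+29) = 25/54

P(Yes|Student) = 25/54 ≈ 46.30%


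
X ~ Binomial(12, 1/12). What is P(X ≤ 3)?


P(X ≤ 3) = Σ P(X=i) for i=0..3
P(X=0) = 3138428376721/8916100448256
P(X=1) = 285311670611/743008370688
P(X=2) = 285311670611/1486016741376
P(X=3) = 129687123005/2229025112064
Sum = 2930928979913/2972033482752

P(X ≤ 3) = 2930928979913/2972033482752 ≈ 98.62%


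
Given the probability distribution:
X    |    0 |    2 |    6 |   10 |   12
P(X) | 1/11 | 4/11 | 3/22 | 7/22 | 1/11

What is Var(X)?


E[X] = 64/11
E[X²] = 564/11
Var(X) = E[X²] - (E[X])² = 564/11 - 4096/121 = 2108/121

Var(X) = 2108/121 ≈ 17.4215


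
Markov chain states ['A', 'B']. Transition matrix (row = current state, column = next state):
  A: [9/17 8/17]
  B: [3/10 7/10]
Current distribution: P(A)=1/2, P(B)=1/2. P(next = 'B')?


P(next=B) = Σᵢ P(now=i)×P(i→B)
= 1/2×8/17 + 1/2×7/10
= 4/17 + 7/20 = 199/340

P = 199/340 ≈ 0.5853


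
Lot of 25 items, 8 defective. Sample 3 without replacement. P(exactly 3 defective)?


Hypergeometric: C(8,3)×C(17,0)/C(25,3)
= 56×1/2300 = 14/575

P(X=3) = 14/575 ≈ 2.43%


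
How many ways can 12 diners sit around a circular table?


Circular arrangements of 12 distinct objects: fix one position to break rotational symmetry.
(n-1)! = 11! = 39916800

39916800


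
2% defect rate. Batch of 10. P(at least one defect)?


P(all good) = (49/50)^10 = 79792266297612001/97656250000000000
P(≥1 defect) = 17863983702387999/97656250000000000

P = 17863983702387999/97656250000000000 ≈ 18.29%


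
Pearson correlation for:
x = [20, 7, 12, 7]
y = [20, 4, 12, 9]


n=4, Σx=46, Σy=45, Σxy=635, Σx²=642, Σy²=641
r = (4×635 - 46×45)/√((4×642 - 46²)(4×641 - 45²))
= 470/√(452×539) = 470/√243628 ≈ 470/493.5869 ≈ 0.9522

r ≈ 0.9522


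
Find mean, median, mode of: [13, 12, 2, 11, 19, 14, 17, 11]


Sorted: [2, 11, 11, 12, 13, 14, 17, 19]
Mean = 99/8
Median = 25/2
Freq: {13: 1, 12: 1, 2: 1, 11: 2, 19: 1, 14: 1, 17: 1}
Mode: [11]

Mean=99/8, Median=25/2, Mode=11


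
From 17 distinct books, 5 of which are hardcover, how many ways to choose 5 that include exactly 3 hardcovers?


Choose 3 of the 5 hardcovers and 2 of the other 12 books:
C(5,3)×C(12,2) = 10×66 = 660

660


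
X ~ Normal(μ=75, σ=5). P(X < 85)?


z = (85-75)/5 = 2.0
P(Z < 2.0) = 0.9772

P(X < 85) ≈ 0.9772


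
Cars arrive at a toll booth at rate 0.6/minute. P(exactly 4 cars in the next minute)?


Poisson(λ=0.6): P(X=4) = e^(-λ)×λ^k/k!
= e^(-0.6) × 0.6^4 / 4!
≈ 0.5488116361 × 0.1296 / 24 ≈ 0.002964

P(X=4) ≈ 0.002964 ≈ 0.30%


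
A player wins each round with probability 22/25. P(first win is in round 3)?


Geometric: P(X=3) = (1-p)^(k-1)×p = (3/25)^2×22/25 = 198/15625

P(X=3) = 198/15625 ≈ 1.27%


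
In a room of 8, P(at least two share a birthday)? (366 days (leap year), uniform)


P(all different) = Π(366-i)/366 for i=0..7
= 0.925861
P(match) = 1 - 0.925861 = 0.074139

P ≈ 0.0741 ≈ 7.41%


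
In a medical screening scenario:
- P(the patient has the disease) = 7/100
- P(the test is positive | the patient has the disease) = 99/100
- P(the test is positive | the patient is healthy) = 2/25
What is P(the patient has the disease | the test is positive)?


Using Bayes' theorem:
P(A|B) = P(B|A)·P(A) / P(B)

P(the test is positive) = 99/100 × 7/100 + 2/25 × 93/100
= 693/10000 + 93/1250 = 1437/10000

P(the patient has the disease|the test is positive) = (693/10000) / (1437/10000) = 231/479

P(the patient has the disease|the test is positive) = 231/479 ≈ 48.23%


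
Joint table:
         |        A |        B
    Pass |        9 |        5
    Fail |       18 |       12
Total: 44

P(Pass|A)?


P(Pass|A) = 9/(9+18) = 9/27 = 1/3

P = 1/3 ≈ 33.33%


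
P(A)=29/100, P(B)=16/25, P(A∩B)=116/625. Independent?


P(A)×P(B) = 116/625
P(A∩B) = 116/625
Equal ✓ → Independent

Yes, independent


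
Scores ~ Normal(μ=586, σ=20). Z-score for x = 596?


z = (x - μ)/σ = (596 - 586)/20 = 0.5

z = 0.5
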